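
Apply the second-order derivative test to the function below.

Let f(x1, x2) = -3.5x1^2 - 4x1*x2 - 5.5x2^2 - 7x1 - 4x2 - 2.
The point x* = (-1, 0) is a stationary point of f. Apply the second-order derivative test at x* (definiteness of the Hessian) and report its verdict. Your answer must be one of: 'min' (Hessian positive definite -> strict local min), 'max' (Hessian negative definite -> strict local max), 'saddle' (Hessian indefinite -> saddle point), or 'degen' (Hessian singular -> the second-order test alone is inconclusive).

Compute the Hessian H = grad^2 f:
  H = [[-7, -4], [-4, -11]]
Verify stationarity: grad f(x*) = H x* + g = (0, 0).
Eigenvalues of H: -13.4721, -4.5279.
Both eigenvalues < 0, so H is negative definite -> x* is a strict local max.

max


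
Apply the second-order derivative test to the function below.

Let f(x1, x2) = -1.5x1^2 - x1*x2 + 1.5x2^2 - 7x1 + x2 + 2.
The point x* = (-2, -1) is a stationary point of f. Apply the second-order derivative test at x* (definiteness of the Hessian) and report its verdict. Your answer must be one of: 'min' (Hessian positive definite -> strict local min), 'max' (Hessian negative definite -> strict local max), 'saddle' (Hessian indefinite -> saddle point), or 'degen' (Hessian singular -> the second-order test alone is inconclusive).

Compute the Hessian H = grad^2 f:
  H = [[-3, -1], [-1, 3]]
Verify stationarity: grad f(x*) = H x* + g = (0, 0).
Eigenvalues of H: -3.1623, 3.1623.
Eigenvalues have mixed signs, so H is indefinite -> x* is a saddle point.

saddle


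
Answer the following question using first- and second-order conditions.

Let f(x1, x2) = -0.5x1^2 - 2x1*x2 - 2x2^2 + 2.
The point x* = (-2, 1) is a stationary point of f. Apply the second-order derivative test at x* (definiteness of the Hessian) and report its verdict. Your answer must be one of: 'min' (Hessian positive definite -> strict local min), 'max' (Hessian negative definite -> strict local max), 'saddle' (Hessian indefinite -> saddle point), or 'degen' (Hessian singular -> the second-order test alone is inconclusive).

Compute the Hessian H = grad^2 f:
  H = [[-1, -2], [-2, -4]]
Verify stationarity: grad f(x*) = H x* + g = (0, 0).
Eigenvalues of H: -5, 0.
H has a zero eigenvalue (singular; negative semidefinite but not definite), so H is neither positive definite, negative definite, nor indefinite. The second-order test alone is inconclusive -> degen.
(Indeed, f is constant along the null direction of H through x*, so x* is not a strict local extremum.)

degen


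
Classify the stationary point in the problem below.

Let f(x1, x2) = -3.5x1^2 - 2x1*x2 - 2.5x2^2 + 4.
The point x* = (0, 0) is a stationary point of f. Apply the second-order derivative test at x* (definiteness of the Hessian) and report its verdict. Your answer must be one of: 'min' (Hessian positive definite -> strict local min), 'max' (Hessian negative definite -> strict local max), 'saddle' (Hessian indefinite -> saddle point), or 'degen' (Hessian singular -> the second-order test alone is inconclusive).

Compute the Hessian H = grad^2 f:
  H = [[-7, -2], [-2, -5]]
Verify stationarity: grad f(x*) = H x* + g = (0, 0).
Eigenvalues of H: -8.2361, -3.7639.
Both eigenvalues < 0, so H is negative definite -> x* is a strict local max.

max


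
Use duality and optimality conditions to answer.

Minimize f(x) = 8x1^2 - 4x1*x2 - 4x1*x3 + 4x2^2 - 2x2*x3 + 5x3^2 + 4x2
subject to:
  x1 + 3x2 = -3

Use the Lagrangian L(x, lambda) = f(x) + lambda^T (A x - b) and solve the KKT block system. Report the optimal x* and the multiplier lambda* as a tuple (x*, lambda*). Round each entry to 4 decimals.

Form the Lagrangian:
  L(x, lambda) = (1/2) x^T Q x + c^T x + lambda^T (A x - b)
Stationarity (grad_x L = 0): Q x + c + A^T lambda = 0.
Primal feasibility: A x = b.

This gives the KKT block system:
  [ Q   A^T ] [ x     ]   [-c ]
  [ A    0  ] [ lambda ] = [ b ]

Solving the linear system:
  x*      = (-0.3253, -0.8916, -0.3084)
  lambda* = (0.4048)
  f(x*)   = -1.1759

x* = (-0.3253, -0.8916, -0.3084), lambda* = (0.4048)


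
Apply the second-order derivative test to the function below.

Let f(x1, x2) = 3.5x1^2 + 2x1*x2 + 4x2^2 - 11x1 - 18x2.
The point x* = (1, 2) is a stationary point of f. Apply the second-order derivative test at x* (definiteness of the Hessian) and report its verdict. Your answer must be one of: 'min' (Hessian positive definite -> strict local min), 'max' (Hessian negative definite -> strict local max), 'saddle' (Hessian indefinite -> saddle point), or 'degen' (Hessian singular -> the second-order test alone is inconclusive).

Compute the Hessian H = grad^2 f:
  H = [[7, 2], [2, 8]]
Verify stationarity: grad f(x*) = H x* + g = (0, 0).
Eigenvalues of H: 5.4384, 9.5616.
Both eigenvalues > 0, so H is positive definite -> x* is a strict local min.

min


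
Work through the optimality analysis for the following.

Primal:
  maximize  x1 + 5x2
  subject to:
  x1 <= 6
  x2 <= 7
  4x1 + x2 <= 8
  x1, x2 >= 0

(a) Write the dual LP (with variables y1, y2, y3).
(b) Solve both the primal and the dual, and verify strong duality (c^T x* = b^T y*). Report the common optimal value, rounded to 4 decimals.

The standard primal-dual pair for 'max c^T x s.t. A x <= b, x >= 0' is:
  Dual:  min b^T y  s.t.  A^T y >= c,  y >= 0.

So the dual LP is:
  minimize  6y1 + 7y2 + 8y3
  subject to:
    y1 + 4y3 >= 1
    y2 + y3 >= 5
    y1, y2, y3 >= 0

Solving the primal: x* = (0.25, 7).
  primal value c^T x* = 35.25.
Solving the dual: y* = (0, 4.75, 0.25).
  dual value b^T y* = 35.25.
Strong duality: c^T x* = b^T y*. Confirmed.

35.25


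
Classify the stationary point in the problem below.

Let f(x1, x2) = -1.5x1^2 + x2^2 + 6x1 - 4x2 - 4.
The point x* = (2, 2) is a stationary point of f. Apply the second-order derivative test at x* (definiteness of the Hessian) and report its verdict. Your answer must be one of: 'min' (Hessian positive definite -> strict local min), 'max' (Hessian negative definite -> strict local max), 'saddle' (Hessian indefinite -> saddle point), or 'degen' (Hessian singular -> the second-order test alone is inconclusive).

Compute the Hessian H = grad^2 f:
  H = [[-3, 0], [0, 2]]
Verify stationarity: grad f(x*) = H x* + g = (0, 0).
Eigenvalues of H: -3, 2.
Eigenvalues have mixed signs, so H is indefinite -> x* is a saddle point.

saddle


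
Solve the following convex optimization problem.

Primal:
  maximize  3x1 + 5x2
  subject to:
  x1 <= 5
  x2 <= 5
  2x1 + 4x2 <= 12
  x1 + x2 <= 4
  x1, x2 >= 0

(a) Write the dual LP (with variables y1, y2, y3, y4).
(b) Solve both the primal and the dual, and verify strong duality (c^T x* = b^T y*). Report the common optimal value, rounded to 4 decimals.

The standard primal-dual pair for 'max c^T x s.t. A x <= b, x >= 0' is:
  Dual:  min b^T y  s.t.  A^T y >= c,  y >= 0.

So the dual LP is:
  minimize  5y1 + 5y2 + 12y3 + 4y4
  subject to:
    y1 + 2y3 + y4 >= 3
    y2 + 4y3 + y4 >= 5
    y1, y2, y3, y4 >= 0

Solving the primal: x* = (2, 2).
  primal value c^T x* = 16.
Solving the dual: y* = (0, 0, 1, 1).
  dual value b^T y* = 16.
Strong duality: c^T x* = b^T y*. Confirmed.

16


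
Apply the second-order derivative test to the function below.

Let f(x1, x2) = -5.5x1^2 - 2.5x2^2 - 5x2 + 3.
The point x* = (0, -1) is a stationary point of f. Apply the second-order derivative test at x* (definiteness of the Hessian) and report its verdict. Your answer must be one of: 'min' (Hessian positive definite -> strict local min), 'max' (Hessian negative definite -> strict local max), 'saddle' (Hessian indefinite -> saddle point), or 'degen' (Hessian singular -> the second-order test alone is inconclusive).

Compute the Hessian H = grad^2 f:
  H = [[-11, 0], [0, -5]]
Verify stationarity: grad f(x*) = H x* + g = (0, 0).
Eigenvalues of H: -11, -5.
Both eigenvalues < 0, so H is negative definite -> x* is a strict local max.

max


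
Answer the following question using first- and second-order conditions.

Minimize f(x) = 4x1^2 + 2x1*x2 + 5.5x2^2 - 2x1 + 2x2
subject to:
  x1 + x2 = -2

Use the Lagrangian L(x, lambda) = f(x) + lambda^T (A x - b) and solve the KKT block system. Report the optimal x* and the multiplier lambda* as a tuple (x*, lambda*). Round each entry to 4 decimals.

Form the Lagrangian:
  L(x, lambda) = (1/2) x^T Q x + c^T x + lambda^T (A x - b)
Stationarity (grad_x L = 0): Q x + c + A^T lambda = 0.
Primal feasibility: A x = b.

This gives the KKT block system:
  [ Q   A^T ] [ x     ]   [-c ]
  [ A    0  ] [ lambda ] = [ b ]

Solving the linear system:
  x*      = (-0.9333, -1.0667)
  lambda* = (11.6)
  f(x*)   = 11.4667

x* = (-0.9333, -1.0667), lambda* = (11.6)


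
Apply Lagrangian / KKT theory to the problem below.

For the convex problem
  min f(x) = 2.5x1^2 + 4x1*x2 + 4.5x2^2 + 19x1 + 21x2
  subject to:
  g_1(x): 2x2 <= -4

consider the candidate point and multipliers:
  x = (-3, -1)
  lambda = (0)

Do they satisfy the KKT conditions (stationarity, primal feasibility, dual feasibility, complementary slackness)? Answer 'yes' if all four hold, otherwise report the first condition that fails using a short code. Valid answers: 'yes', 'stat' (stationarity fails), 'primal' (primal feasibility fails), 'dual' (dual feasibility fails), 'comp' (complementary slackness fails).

Gradient of f: grad f(x) = Q x + c = (0, 0)
Constraint values g_i(x) = a_i^T x - b_i:
  g_1((-3, -1)) = 2
Stationarity residual: grad f(x) + sum_i lambda_i a_i = (0, 0)
  -> stationarity OK
Primal feasibility (all g_i <= 0): FAILS
Dual feasibility (all lambda_i >= 0): OK
Complementary slackness (lambda_i * g_i(x) = 0 for all i): OK

Verdict: the first failing condition is primal_feasibility -> primal.

primal


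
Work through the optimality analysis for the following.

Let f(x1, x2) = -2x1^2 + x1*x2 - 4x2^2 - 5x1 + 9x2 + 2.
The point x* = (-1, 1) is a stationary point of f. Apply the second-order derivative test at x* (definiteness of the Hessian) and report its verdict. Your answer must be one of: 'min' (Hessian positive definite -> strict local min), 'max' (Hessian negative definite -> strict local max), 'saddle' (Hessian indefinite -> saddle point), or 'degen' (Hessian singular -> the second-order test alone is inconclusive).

Compute the Hessian H = grad^2 f:
  H = [[-4, 1], [1, -8]]
Verify stationarity: grad f(x*) = H x* + g = (0, 0).
Eigenvalues of H: -8.2361, -3.7639.
Both eigenvalues < 0, so H is negative definite -> x* is a strict local max.

max


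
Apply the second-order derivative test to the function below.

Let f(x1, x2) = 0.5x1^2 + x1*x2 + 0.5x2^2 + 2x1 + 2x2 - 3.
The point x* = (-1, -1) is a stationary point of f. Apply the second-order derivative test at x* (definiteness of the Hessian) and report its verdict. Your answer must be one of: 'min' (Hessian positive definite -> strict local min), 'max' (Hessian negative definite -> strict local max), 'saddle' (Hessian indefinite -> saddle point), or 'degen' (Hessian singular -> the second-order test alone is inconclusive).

Compute the Hessian H = grad^2 f:
  H = [[1, 1], [1, 1]]
Verify stationarity: grad f(x*) = H x* + g = (0, 0).
Eigenvalues of H: 0, 2.
H has a zero eigenvalue (singular; positive semidefinite but not definite), so H is neither positive definite, negative definite, nor indefinite. The second-order test alone is inconclusive -> degen.
(Indeed, f is constant along the null direction of H through x*, so x* is not a strict local extremum.)

degen


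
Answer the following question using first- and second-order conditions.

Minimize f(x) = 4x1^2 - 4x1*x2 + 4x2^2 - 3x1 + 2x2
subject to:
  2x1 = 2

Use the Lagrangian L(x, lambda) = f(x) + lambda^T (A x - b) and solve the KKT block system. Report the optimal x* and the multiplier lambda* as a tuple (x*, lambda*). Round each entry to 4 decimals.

Form the Lagrangian:
  L(x, lambda) = (1/2) x^T Q x + c^T x + lambda^T (A x - b)
Stationarity (grad_x L = 0): Q x + c + A^T lambda = 0.
Primal feasibility: A x = b.

This gives the KKT block system:
  [ Q   A^T ] [ x     ]   [-c ]
  [ A    0  ] [ lambda ] = [ b ]

Solving the linear system:
  x*      = (1, 0.25)
  lambda* = (-2)
  f(x*)   = 0.75

x* = (1, 0.25), lambda* = (-2)


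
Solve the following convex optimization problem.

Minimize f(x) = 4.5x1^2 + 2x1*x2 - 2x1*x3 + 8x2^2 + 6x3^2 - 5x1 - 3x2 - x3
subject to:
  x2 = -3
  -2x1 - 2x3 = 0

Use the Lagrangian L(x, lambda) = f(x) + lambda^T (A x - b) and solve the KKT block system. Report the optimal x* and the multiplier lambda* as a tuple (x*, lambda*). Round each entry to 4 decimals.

Form the Lagrangian:
  L(x, lambda) = (1/2) x^T Q x + c^T x + lambda^T (A x - b)
Stationarity (grad_x L = 0): Q x + c + A^T lambda = 0.
Primal feasibility: A x = b.

This gives the KKT block system:
  [ Q   A^T ] [ x     ]   [-c ]
  [ A    0  ] [ lambda ] = [ b ]

Solving the linear system:
  x*      = (0.4, -3, -0.4)
  lambda* = (50.2, -3.3)
  f(x*)   = 79

x* = (0.4, -3, -0.4), lambda* = (50.2, -3.3)


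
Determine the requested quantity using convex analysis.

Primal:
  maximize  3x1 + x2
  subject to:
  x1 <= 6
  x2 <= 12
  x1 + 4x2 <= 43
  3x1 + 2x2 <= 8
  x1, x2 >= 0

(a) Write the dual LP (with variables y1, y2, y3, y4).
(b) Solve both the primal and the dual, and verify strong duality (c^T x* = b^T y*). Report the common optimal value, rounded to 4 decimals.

The standard primal-dual pair for 'max c^T x s.t. A x <= b, x >= 0' is:
  Dual:  min b^T y  s.t.  A^T y >= c,  y >= 0.

So the dual LP is:
  minimize  6y1 + 12y2 + 43y3 + 8y4
  subject to:
    y1 + y3 + 3y4 >= 3
    y2 + 4y3 + 2y4 >= 1
    y1, y2, y3, y4 >= 0

Solving the primal: x* = (2.6667, 0).
  primal value c^T x* = 8.
Solving the dual: y* = (0, 0, 0, 1).
  dual value b^T y* = 8.
Strong duality: c^T x* = b^T y*. Confirmed.

8


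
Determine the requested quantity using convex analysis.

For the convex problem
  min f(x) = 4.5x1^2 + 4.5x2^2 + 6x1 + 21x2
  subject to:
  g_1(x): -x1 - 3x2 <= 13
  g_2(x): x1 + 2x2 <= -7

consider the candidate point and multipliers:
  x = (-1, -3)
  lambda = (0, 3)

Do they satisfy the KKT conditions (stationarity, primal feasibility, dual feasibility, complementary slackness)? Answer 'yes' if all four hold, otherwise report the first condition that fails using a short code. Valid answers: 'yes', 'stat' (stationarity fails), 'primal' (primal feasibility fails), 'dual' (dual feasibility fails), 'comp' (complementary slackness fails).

Gradient of f: grad f(x) = Q x + c = (-3, -6)
Constraint values g_i(x) = a_i^T x - b_i:
  g_1((-1, -3)) = -3
  g_2((-1, -3)) = 0
Stationarity residual: grad f(x) + sum_i lambda_i a_i = (0, 0)
  -> stationarity OK
Primal feasibility (all g_i <= 0): OK
Dual feasibility (all lambda_i >= 0): OK
Complementary slackness (lambda_i * g_i(x) = 0 for all i): OK

Verdict: yes, KKT holds.

yes


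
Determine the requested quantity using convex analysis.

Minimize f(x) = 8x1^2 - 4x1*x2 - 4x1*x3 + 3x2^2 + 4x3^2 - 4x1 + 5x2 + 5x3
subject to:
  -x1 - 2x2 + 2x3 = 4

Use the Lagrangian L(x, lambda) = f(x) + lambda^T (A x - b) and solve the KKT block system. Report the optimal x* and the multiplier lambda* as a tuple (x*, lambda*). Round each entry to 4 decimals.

Form the Lagrangian:
  L(x, lambda) = (1/2) x^T Q x + c^T x + lambda^T (A x - b)
Stationarity (grad_x L = 0): Q x + c + A^T lambda = 0.
Primal feasibility: A x = b.

This gives the KKT block system:
  [ Q   A^T ] [ x     ]   [-c ]
  [ A    0  ] [ lambda ] = [ b ]

Solving the linear system:
  x*      = (-0.4611, -1.9889, -0.2194)
  lambda* = (-2.5444)
  f(x*)   = 0.4903

x* = (-0.4611, -1.9889, -0.2194), lambda* = (-2.5444)


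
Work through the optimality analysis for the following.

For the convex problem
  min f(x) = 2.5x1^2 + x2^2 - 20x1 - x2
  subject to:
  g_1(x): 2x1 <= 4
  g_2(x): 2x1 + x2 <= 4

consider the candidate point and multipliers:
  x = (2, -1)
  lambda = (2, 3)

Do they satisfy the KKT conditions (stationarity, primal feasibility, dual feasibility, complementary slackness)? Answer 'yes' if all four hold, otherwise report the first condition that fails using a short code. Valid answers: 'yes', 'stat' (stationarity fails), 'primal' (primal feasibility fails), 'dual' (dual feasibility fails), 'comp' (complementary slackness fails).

Gradient of f: grad f(x) = Q x + c = (-10, -3)
Constraint values g_i(x) = a_i^T x - b_i:
  g_1((2, -1)) = 0
  g_2((2, -1)) = -1
Stationarity residual: grad f(x) + sum_i lambda_i a_i = (0, 0)
  -> stationarity OK
Primal feasibility (all g_i <= 0): OK
Dual feasibility (all lambda_i >= 0): OK
Complementary slackness (lambda_i * g_i(x) = 0 for all i): FAILS

Verdict: the first failing condition is complementary_slackness -> comp.

comp


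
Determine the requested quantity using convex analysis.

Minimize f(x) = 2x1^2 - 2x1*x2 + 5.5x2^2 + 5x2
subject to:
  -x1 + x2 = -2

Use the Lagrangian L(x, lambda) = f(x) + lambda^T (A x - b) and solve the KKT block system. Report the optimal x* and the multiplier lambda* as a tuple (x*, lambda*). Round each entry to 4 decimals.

Form the Lagrangian:
  L(x, lambda) = (1/2) x^T Q x + c^T x + lambda^T (A x - b)
Stationarity (grad_x L = 0): Q x + c + A^T lambda = 0.
Primal feasibility: A x = b.

This gives the KKT block system:
  [ Q   A^T ] [ x     ]   [-c ]
  [ A    0  ] [ lambda ] = [ b ]

Solving the linear system:
  x*      = (1.1818, -0.8182)
  lambda* = (6.3636)
  f(x*)   = 4.3182

x* = (1.1818, -0.8182), lambda* = (6.3636)


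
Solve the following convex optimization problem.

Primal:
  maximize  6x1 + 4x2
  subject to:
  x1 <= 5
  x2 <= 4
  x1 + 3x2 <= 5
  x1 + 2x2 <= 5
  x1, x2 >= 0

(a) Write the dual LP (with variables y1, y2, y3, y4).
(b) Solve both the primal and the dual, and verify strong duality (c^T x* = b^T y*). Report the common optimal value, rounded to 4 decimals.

The standard primal-dual pair for 'max c^T x s.t. A x <= b, x >= 0' is:
  Dual:  min b^T y  s.t.  A^T y >= c,  y >= 0.

So the dual LP is:
  minimize  5y1 + 4y2 + 5y3 + 5y4
  subject to:
    y1 + y3 + y4 >= 6
    y2 + 3y3 + 2y4 >= 4
    y1, y2, y3, y4 >= 0

Solving the primal: x* = (5, 0).
  primal value c^T x* = 30.
Solving the dual: y* = (4.6667, 0, 1.3333, 0).
  dual value b^T y* = 30.
Strong duality: c^T x* = b^T y*. Confirmed.

30


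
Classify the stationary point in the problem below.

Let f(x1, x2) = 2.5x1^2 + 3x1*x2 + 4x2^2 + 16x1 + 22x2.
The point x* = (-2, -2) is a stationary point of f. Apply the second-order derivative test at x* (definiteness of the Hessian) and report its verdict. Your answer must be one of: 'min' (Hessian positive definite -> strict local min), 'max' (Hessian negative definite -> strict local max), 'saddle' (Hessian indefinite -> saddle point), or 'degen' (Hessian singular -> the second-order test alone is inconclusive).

Compute the Hessian H = grad^2 f:
  H = [[5, 3], [3, 8]]
Verify stationarity: grad f(x*) = H x* + g = (0, 0).
Eigenvalues of H: 3.1459, 9.8541.
Both eigenvalues > 0, so H is positive definite -> x* is a strict local min.

min


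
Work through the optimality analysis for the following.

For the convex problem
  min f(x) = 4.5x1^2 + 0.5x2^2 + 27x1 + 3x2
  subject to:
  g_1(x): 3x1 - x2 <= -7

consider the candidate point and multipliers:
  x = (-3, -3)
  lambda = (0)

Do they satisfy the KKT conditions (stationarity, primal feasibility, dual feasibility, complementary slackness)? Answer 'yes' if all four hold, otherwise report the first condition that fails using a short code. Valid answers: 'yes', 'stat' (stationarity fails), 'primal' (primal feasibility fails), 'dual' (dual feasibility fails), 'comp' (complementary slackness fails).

Gradient of f: grad f(x) = Q x + c = (0, 0)
Constraint values g_i(x) = a_i^T x - b_i:
  g_1((-3, -3)) = 1
Stationarity residual: grad f(x) + sum_i lambda_i a_i = (0, 0)
  -> stationarity OK
Primal feasibility (all g_i <= 0): FAILS
Dual feasibility (all lambda_i >= 0): OK
Complementary slackness (lambda_i * g_i(x) = 0 for all i): OK

Verdict: the first failing condition is primal_feasibility -> primal.

primal


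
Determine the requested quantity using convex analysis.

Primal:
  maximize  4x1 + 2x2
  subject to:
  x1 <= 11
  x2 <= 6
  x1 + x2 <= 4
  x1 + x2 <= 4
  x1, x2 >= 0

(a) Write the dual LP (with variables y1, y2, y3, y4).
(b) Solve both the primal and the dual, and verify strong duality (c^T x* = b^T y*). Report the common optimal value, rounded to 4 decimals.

The standard primal-dual pair for 'max c^T x s.t. A x <= b, x >= 0' is:
  Dual:  min b^T y  s.t.  A^T y >= c,  y >= 0.

So the dual LP is:
  minimize  11y1 + 6y2 + 4y3 + 4y4
  subject to:
    y1 + y3 + y4 >= 4
    y2 + y3 + y4 >= 2
    y1, y2, y3, y4 >= 0

Solving the primal: x* = (4, 0).
  primal value c^T x* = 16.
Solving the dual: y* = (0, 0, 4, 0).
  dual value b^T y* = 16.
Strong duality: c^T x* = b^T y*. Confirmed.

16


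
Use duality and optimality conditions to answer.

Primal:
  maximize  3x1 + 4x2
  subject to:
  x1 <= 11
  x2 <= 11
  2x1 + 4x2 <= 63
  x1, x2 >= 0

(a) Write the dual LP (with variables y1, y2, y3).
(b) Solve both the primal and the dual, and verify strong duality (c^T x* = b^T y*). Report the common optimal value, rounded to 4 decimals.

The standard primal-dual pair for 'max c^T x s.t. A x <= b, x >= 0' is:
  Dual:  min b^T y  s.t.  A^T y >= c,  y >= 0.

So the dual LP is:
  minimize  11y1 + 11y2 + 63y3
  subject to:
    y1 + 2y3 >= 3
    y2 + 4y3 >= 4
    y1, y2, y3 >= 0

Solving the primal: x* = (11, 10.25).
  primal value c^T x* = 74.
Solving the dual: y* = (1, 0, 1).
  dual value b^T y* = 74.
Strong duality: c^T x* = b^T y*. Confirmed.

74


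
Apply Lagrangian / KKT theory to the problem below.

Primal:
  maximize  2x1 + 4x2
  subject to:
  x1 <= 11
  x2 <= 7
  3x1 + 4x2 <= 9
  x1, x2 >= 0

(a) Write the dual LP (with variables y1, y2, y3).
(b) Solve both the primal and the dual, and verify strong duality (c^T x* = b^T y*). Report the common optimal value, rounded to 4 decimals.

The standard primal-dual pair for 'max c^T x s.t. A x <= b, x >= 0' is:
  Dual:  min b^T y  s.t.  A^T y >= c,  y >= 0.

So the dual LP is:
  minimize  11y1 + 7y2 + 9y3
  subject to:
    y1 + 3y3 >= 2
    y2 + 4y3 >= 4
    y1, y2, y3 >= 0

Solving the primal: x* = (0, 2.25).
  primal value c^T x* = 9.
Solving the dual: y* = (0, 0, 1).
  dual value b^T y* = 9.
Strong duality: c^T x* = b^T y*. Confirmed.

9


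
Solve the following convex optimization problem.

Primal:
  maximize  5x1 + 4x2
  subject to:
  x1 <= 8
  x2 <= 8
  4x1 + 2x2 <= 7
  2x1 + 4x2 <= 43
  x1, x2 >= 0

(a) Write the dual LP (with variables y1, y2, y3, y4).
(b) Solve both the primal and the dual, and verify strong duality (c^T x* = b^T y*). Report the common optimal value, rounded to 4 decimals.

The standard primal-dual pair for 'max c^T x s.t. A x <= b, x >= 0' is:
  Dual:  min b^T y  s.t.  A^T y >= c,  y >= 0.

So the dual LP is:
  minimize  8y1 + 8y2 + 7y3 + 43y4
  subject to:
    y1 + 4y3 + 2y4 >= 5
    y2 + 2y3 + 4y4 >= 4
    y1, y2, y3, y4 >= 0

Solving the primal: x* = (0, 3.5).
  primal value c^T x* = 14.
Solving the dual: y* = (0, 0, 2, 0).
  dual value b^T y* = 14.
Strong duality: c^T x* = b^T y*. Confirmed.

14


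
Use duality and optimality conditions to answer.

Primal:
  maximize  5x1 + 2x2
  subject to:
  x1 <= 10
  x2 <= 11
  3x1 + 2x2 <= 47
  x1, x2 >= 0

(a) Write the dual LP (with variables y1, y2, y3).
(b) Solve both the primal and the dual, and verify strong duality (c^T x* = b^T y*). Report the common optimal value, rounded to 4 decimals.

The standard primal-dual pair for 'max c^T x s.t. A x <= b, x >= 0' is:
  Dual:  min b^T y  s.t.  A^T y >= c,  y >= 0.

So the dual LP is:
  minimize  10y1 + 11y2 + 47y3
  subject to:
    y1 + 3y3 >= 5
    y2 + 2y3 >= 2
    y1, y2, y3 >= 0

Solving the primal: x* = (10, 8.5).
  primal value c^T x* = 67.
Solving the dual: y* = (2, 0, 1).
  dual value b^T y* = 67.
Strong duality: c^T x* = b^T y*. Confirmed.

67


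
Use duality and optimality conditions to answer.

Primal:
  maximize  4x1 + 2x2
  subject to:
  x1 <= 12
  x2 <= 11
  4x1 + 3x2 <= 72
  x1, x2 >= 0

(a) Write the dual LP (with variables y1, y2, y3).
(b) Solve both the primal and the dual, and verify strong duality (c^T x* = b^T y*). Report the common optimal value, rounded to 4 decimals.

The standard primal-dual pair for 'max c^T x s.t. A x <= b, x >= 0' is:
  Dual:  min b^T y  s.t.  A^T y >= c,  y >= 0.

So the dual LP is:
  minimize  12y1 + 11y2 + 72y3
  subject to:
    y1 + 4y3 >= 4
    y2 + 3y3 >= 2
    y1, y2, y3 >= 0

Solving the primal: x* = (12, 8).
  primal value c^T x* = 64.
Solving the dual: y* = (1.3333, 0, 0.6667).
  dual value b^T y* = 64.
Strong duality: c^T x* = b^T y*. Confirmed.

64


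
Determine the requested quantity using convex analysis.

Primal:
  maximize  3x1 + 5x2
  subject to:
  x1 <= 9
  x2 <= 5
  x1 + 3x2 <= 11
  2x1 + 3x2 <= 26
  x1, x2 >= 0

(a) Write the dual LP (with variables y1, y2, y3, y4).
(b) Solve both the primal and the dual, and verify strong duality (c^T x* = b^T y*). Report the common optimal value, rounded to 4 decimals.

The standard primal-dual pair for 'max c^T x s.t. A x <= b, x >= 0' is:
  Dual:  min b^T y  s.t.  A^T y >= c,  y >= 0.

So the dual LP is:
  minimize  9y1 + 5y2 + 11y3 + 26y4
  subject to:
    y1 + y3 + 2y4 >= 3
    y2 + 3y3 + 3y4 >= 5
    y1, y2, y3, y4 >= 0

Solving the primal: x* = (9, 0.6667).
  primal value c^T x* = 30.3333.
Solving the dual: y* = (1.3333, 0, 1.6667, 0).
  dual value b^T y* = 30.3333.
Strong duality: c^T x* = b^T y*. Confirmed.

30.3333


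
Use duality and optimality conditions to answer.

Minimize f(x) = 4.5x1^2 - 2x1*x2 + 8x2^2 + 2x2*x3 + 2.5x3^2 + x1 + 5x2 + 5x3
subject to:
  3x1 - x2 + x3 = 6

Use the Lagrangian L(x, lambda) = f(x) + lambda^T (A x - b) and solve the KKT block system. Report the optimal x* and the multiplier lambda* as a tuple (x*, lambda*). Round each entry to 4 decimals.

Form the Lagrangian:
  L(x, lambda) = (1/2) x^T Q x + c^T x + lambda^T (A x - b)
Stationarity (grad_x L = 0): Q x + c + A^T lambda = 0.
Primal feasibility: A x = b.

This gives the KKT block system:
  [ Q   A^T ] [ x     ]   [-c ]
  [ A    0  ] [ lambda ] = [ b ]

Solving the linear system:
  x*      = (1.7101, -0.5067, 0.363)
  lambda* = (-5.8015)
  f(x*)   = 17.9001

x* = (1.7101, -0.5067, 0.363), lambda* = (-5.8015)


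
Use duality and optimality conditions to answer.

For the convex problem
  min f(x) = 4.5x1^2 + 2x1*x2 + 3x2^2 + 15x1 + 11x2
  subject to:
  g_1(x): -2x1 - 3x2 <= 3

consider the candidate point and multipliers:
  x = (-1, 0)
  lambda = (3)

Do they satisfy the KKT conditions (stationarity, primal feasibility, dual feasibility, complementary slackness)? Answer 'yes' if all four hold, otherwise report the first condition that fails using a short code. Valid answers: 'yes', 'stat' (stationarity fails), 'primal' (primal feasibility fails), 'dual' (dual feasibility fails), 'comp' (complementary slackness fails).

Gradient of f: grad f(x) = Q x + c = (6, 9)
Constraint values g_i(x) = a_i^T x - b_i:
  g_1((-1, 0)) = -1
Stationarity residual: grad f(x) + sum_i lambda_i a_i = (0, 0)
  -> stationarity OK
Primal feasibility (all g_i <= 0): OK
Dual feasibility (all lambda_i >= 0): OK
Complementary slackness (lambda_i * g_i(x) = 0 for all i): FAILS

Verdict: the first failing condition is complementary_slackness -> comp.

comp


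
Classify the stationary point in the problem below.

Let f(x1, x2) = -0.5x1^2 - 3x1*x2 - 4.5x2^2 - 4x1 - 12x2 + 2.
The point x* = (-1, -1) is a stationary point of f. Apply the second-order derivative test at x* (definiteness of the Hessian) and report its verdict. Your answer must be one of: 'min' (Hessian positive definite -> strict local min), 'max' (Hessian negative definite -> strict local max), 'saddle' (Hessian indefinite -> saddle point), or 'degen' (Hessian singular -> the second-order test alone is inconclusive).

Compute the Hessian H = grad^2 f:
  H = [[-1, -3], [-3, -9]]
Verify stationarity: grad f(x*) = H x* + g = (0, 0).
Eigenvalues of H: -10, 0.
H has a zero eigenvalue (singular; negative semidefinite but not definite), so H is neither positive definite, negative definite, nor indefinite. The second-order test alone is inconclusive -> degen.
(Indeed, f is constant along the null direction of H through x*, so x* is not a strict local extremum.)

degen


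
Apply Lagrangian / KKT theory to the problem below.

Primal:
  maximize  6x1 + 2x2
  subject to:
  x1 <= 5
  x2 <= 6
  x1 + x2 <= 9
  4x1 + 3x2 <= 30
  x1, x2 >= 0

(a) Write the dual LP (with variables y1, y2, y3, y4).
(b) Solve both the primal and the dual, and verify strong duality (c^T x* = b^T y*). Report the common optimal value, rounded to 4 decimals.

The standard primal-dual pair for 'max c^T x s.t. A x <= b, x >= 0' is:
  Dual:  min b^T y  s.t.  A^T y >= c,  y >= 0.

So the dual LP is:
  minimize  5y1 + 6y2 + 9y3 + 30y4
  subject to:
    y1 + y3 + 4y4 >= 6
    y2 + y3 + 3y4 >= 2
    y1, y2, y3, y4 >= 0

Solving the primal: x* = (5, 3.3333).
  primal value c^T x* = 36.6667.
Solving the dual: y* = (3.3333, 0, 0, 0.6667).
  dual value b^T y* = 36.6667.
Strong duality: c^T x* = b^T y*. Confirmed.

36.6667


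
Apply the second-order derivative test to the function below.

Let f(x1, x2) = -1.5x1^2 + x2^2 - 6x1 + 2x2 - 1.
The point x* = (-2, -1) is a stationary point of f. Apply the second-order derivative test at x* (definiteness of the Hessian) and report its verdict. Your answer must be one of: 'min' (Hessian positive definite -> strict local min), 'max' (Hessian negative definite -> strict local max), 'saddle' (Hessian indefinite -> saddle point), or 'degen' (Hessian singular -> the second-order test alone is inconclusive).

Compute the Hessian H = grad^2 f:
  H = [[-3, 0], [0, 2]]
Verify stationarity: grad f(x*) = H x* + g = (0, 0).
Eigenvalues of H: -3, 2.
Eigenvalues have mixed signs, so H is indefinite -> x* is a saddle point.

saddle


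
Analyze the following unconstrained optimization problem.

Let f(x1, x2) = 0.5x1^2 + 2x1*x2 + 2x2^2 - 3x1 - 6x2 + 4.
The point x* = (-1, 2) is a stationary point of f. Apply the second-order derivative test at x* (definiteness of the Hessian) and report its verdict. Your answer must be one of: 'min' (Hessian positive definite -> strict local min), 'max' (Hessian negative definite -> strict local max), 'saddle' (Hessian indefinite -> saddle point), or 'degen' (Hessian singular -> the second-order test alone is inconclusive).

Compute the Hessian H = grad^2 f:
  H = [[1, 2], [2, 4]]
Verify stationarity: grad f(x*) = H x* + g = (0, 0).
Eigenvalues of H: 0, 5.
H has a zero eigenvalue (singular; positive semidefinite but not definite), so H is neither positive definite, negative definite, nor indefinite. The second-order test alone is inconclusive -> degen.
(Indeed, f is constant along the null direction of H through x*, so x* is not a strict local extremum.)

degen


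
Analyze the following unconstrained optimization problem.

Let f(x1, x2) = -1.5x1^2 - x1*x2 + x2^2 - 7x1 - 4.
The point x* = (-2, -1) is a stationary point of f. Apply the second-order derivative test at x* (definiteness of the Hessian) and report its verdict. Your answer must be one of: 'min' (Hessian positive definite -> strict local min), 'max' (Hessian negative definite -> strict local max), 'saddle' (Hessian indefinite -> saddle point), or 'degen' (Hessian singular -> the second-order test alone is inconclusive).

Compute the Hessian H = grad^2 f:
  H = [[-3, -1], [-1, 2]]
Verify stationarity: grad f(x*) = H x* + g = (0, 0).
Eigenvalues of H: -3.1926, 2.1926.
Eigenvalues have mixed signs, so H is indefinite -> x* is a saddle point.

saddle


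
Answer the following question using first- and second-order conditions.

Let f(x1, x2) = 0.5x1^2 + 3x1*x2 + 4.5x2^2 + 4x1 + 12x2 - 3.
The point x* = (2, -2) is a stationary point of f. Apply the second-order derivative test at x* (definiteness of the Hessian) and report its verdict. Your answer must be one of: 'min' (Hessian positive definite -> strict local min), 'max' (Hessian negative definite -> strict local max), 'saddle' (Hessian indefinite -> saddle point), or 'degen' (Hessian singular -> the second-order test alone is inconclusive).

Compute the Hessian H = grad^2 f:
  H = [[1, 3], [3, 9]]
Verify stationarity: grad f(x*) = H x* + g = (0, 0).
Eigenvalues of H: 0, 10.
H has a zero eigenvalue (singular; positive semidefinite but not definite), so H is neither positive definite, negative definite, nor indefinite. The second-order test alone is inconclusive -> degen.
(Indeed, f is constant along the null direction of H through x*, so x* is not a strict local extremum.)

degen


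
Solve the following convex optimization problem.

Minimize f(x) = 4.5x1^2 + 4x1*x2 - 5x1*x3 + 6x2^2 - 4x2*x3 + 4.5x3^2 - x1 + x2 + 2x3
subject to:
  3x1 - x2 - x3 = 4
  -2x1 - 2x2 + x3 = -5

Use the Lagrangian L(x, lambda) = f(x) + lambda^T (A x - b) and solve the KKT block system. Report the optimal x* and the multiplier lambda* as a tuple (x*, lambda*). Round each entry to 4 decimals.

Form the Lagrangian:
  L(x, lambda) = (1/2) x^T Q x + c^T x + lambda^T (A x - b)
Stationarity (grad_x L = 0): Q x + c + A^T lambda = 0.
Primal feasibility: A x = b.

This gives the KKT block system:
  [ Q   A^T ] [ x     ]   [-c ]
  [ A    0  ] [ lambda ] = [ b ]

Solving the linear system:
  x*      = (1.6838, 0.8946, 0.1568)
  lambda* = (0.2237, 8.8098)
  f(x*)   = 21.3393

x* = (1.6838, 0.8946, 0.1568), lambda* = (0.2237, 8.8098)


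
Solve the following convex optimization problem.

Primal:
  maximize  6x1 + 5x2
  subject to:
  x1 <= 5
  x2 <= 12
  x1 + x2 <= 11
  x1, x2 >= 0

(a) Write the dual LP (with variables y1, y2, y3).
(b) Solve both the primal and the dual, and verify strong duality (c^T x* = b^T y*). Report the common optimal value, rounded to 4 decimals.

The standard primal-dual pair for 'max c^T x s.t. A x <= b, x >= 0' is:
  Dual:  min b^T y  s.t.  A^T y >= c,  y >= 0.

So the dual LP is:
  minimize  5y1 + 12y2 + 11y3
  subject to:
    y1 + y3 >= 6
    y2 + y3 >= 5
    y1, y2, y3 >= 0

Solving the primal: x* = (5, 6).
  primal value c^T x* = 60.
Solving the dual: y* = (1, 0, 5).
  dual value b^T y* = 60.
Strong duality: c^T x* = b^T y*. Confirmed.

60


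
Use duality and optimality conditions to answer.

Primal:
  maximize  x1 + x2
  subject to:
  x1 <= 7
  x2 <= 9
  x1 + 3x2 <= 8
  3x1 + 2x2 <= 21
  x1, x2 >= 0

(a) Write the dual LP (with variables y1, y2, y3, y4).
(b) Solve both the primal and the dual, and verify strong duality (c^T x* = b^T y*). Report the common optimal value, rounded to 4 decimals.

The standard primal-dual pair for 'max c^T x s.t. A x <= b, x >= 0' is:
  Dual:  min b^T y  s.t.  A^T y >= c,  y >= 0.

So the dual LP is:
  minimize  7y1 + 9y2 + 8y3 + 21y4
  subject to:
    y1 + y3 + 3y4 >= 1
    y2 + 3y3 + 2y4 >= 1
    y1, y2, y3, y4 >= 0

Solving the primal: x* = (6.7143, 0.4286).
  primal value c^T x* = 7.1429.
Solving the dual: y* = (0, 0, 0.1429, 0.2857).
  dual value b^T y* = 7.1429.
Strong duality: c^T x* = b^T y*. Confirmed.

7.1429


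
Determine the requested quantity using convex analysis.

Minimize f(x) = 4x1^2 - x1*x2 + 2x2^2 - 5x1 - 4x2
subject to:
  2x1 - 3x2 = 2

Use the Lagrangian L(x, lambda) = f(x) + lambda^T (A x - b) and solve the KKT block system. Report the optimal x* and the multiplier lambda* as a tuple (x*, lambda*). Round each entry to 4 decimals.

Form the Lagrangian:
  L(x, lambda) = (1/2) x^T Q x + c^T x + lambda^T (A x - b)
Stationarity (grad_x L = 0): Q x + c + A^T lambda = 0.
Primal feasibility: A x = b.

This gives the KKT block system:
  [ Q   A^T ] [ x     ]   [-c ]
  [ A    0  ] [ lambda ] = [ b ]

Solving the linear system:
  x*      = (1.0395, 0.0263)
  lambda* = (-1.6447)
  f(x*)   = -1.0066

x* = (1.0395, 0.0263), lambda* = (-1.6447)


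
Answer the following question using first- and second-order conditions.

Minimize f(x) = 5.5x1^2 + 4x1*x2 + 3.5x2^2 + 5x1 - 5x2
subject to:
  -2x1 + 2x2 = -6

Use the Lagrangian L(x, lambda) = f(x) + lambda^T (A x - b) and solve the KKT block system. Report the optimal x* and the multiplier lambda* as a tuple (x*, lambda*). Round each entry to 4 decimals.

Form the Lagrangian:
  L(x, lambda) = (1/2) x^T Q x + c^T x + lambda^T (A x - b)
Stationarity (grad_x L = 0): Q x + c + A^T lambda = 0.
Primal feasibility: A x = b.

This gives the KKT block system:
  [ Q   A^T ] [ x     ]   [-c ]
  [ A    0  ] [ lambda ] = [ b ]

Solving the linear system:
  x*      = (1.2692, -1.7308)
  lambda* = (6.0192)
  f(x*)   = 25.5577

x* = (1.2692, -1.7308), lambda* = (6.0192)


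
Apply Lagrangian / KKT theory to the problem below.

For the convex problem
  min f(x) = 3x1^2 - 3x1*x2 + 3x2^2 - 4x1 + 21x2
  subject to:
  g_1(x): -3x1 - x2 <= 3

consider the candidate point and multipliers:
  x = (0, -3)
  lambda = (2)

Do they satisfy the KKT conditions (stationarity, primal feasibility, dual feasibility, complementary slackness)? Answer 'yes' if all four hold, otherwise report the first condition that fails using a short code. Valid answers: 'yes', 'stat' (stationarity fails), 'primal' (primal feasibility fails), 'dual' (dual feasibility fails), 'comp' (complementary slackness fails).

Gradient of f: grad f(x) = Q x + c = (5, 3)
Constraint values g_i(x) = a_i^T x - b_i:
  g_1((0, -3)) = 0
Stationarity residual: grad f(x) + sum_i lambda_i a_i = (-1, 1)
  -> stationarity FAILS
Primal feasibility (all g_i <= 0): OK
Dual feasibility (all lambda_i >= 0): OK
Complementary slackness (lambda_i * g_i(x) = 0 for all i): OK

Verdict: the first failing condition is stationarity -> stat.

stat


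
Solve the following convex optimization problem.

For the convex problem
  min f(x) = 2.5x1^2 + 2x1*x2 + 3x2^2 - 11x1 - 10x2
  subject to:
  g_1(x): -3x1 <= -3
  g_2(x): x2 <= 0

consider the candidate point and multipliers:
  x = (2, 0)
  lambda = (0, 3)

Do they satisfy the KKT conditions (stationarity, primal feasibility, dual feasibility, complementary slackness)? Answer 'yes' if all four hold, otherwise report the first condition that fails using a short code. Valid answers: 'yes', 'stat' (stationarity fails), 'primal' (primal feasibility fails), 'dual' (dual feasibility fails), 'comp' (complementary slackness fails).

Gradient of f: grad f(x) = Q x + c = (-1, -6)
Constraint values g_i(x) = a_i^T x - b_i:
  g_1((2, 0)) = -3
  g_2((2, 0)) = 0
Stationarity residual: grad f(x) + sum_i lambda_i a_i = (-1, -3)
  -> stationarity FAILS
Primal feasibility (all g_i <= 0): OK
Dual feasibility (all lambda_i >= 0): OK
Complementary slackness (lambda_i * g_i(x) = 0 for all i): OK

Verdict: the first failing condition is stationarity -> stat.

stat


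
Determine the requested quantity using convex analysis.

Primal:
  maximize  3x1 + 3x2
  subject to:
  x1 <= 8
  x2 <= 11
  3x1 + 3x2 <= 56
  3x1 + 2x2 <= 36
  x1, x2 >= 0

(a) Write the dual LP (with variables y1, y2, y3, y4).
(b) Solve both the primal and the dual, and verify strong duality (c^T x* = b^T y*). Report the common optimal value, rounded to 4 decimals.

The standard primal-dual pair for 'max c^T x s.t. A x <= b, x >= 0' is:
  Dual:  min b^T y  s.t.  A^T y >= c,  y >= 0.

So the dual LP is:
  minimize  8y1 + 11y2 + 56y3 + 36y4
  subject to:
    y1 + 3y3 + 3y4 >= 3
    y2 + 3y3 + 2y4 >= 3
    y1, y2, y3, y4 >= 0

Solving the primal: x* = (4.6667, 11).
  primal value c^T x* = 47.
Solving the dual: y* = (0, 1, 0, 1).
  dual value b^T y* = 47.
Strong duality: c^T x* = b^T y*. Confirmed.

47


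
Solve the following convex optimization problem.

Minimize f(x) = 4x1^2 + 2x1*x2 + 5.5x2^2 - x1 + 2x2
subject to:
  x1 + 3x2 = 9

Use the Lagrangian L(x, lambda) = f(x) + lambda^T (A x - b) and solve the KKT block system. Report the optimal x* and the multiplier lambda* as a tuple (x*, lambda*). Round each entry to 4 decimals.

Form the Lagrangian:
  L(x, lambda) = (1/2) x^T Q x + c^T x + lambda^T (A x - b)
Stationarity (grad_x L = 0): Q x + c + A^T lambda = 0.
Primal feasibility: A x = b.

This gives the KKT block system:
  [ Q   A^T ] [ x     ]   [-c ]
  [ A    0  ] [ lambda ] = [ b ]

Solving the linear system:
  x*      = (0.8451, 2.7183)
  lambda* = (-11.1972)
  f(x*)   = 52.6831

x* = (0.8451, 2.7183), lambda* = (-11.1972)


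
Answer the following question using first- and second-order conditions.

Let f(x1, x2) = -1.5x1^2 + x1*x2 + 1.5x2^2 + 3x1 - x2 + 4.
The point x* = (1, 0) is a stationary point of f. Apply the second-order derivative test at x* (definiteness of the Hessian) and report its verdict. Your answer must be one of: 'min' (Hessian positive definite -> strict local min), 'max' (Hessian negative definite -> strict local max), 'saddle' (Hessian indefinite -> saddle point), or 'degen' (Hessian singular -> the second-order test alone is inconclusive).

Compute the Hessian H = grad^2 f:
  H = [[-3, 1], [1, 3]]
Verify stationarity: grad f(x*) = H x* + g = (0, 0).
Eigenvalues of H: -3.1623, 3.1623.
Eigenvalues have mixed signs, so H is indefinite -> x* is a saddle point.

saddle
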